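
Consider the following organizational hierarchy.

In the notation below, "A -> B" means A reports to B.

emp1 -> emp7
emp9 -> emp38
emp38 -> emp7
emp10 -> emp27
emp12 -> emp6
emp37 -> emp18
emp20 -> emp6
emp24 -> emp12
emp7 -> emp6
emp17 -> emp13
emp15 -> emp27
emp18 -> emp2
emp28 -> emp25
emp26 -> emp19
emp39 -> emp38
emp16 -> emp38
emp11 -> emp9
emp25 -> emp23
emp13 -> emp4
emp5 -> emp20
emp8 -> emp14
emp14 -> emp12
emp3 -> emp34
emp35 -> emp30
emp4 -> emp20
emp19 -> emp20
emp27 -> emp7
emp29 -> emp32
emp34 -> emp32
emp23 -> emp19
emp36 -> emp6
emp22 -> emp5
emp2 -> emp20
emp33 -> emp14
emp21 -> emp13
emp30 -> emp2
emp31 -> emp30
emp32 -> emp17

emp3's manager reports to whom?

emp3 reports to emp34, and emp34 reports to emp32. So emp3's skip-level manager is emp32.

emp32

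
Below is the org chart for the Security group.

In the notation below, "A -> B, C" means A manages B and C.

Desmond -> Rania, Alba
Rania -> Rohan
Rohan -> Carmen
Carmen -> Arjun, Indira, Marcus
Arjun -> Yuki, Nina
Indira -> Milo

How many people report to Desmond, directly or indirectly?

10

Desmond directly manages Rania, Alba. Under Rania: Rohan, Carmen, Marcus, Indira, Milo, Arjun, Nina, Yuki (8). Alba has no reports. So Desmond's organization is 2 direct reports plus everyone under them: 9 + 1 = 10.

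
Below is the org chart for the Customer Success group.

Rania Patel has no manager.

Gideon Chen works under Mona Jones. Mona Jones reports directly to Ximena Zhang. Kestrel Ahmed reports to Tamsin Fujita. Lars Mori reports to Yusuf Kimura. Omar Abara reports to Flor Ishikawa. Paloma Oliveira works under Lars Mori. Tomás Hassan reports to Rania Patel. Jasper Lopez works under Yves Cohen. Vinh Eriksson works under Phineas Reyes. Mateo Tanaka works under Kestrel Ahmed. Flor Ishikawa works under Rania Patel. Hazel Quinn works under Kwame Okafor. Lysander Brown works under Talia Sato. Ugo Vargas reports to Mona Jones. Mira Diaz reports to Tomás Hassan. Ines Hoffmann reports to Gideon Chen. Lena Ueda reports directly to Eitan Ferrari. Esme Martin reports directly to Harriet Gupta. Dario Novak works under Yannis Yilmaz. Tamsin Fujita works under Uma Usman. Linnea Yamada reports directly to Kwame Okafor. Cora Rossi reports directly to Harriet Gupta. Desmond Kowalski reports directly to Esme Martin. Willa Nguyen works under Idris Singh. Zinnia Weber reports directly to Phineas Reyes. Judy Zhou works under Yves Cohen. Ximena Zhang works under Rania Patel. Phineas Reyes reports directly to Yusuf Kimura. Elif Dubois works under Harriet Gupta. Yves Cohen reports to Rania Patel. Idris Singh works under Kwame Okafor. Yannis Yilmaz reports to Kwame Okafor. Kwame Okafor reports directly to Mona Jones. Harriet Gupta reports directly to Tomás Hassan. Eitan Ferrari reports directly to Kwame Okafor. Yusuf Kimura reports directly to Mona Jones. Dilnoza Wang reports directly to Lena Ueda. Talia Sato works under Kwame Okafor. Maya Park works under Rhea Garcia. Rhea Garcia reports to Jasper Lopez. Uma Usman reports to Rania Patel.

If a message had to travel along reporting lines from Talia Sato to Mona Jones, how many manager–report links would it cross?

2

Talia Sato is in Mona Jones's organization: the chain from Talia Sato up to Mona Jones is Talia Sato → Kwame Okafor → Mona Jones, which is 2 links.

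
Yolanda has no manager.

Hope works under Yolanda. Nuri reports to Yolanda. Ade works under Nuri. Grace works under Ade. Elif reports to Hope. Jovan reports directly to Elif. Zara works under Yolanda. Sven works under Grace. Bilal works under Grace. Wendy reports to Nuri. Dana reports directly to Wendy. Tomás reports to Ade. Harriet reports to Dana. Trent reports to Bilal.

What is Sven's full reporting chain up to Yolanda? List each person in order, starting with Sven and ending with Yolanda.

Sven -> Grace -> Ade -> Nuri -> Yolanda

Sven reports to Grace. Grace reports to Ade. Ade reports to Nuri. Nuri reports to Yolanda. Yolanda is at the top.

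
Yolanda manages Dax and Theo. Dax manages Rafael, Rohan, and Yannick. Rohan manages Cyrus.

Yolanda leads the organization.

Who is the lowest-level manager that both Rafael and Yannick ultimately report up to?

Rafael's chain of managers is Dax, Yolanda. Yannick's chain of managers is Dax, Yolanda. The first manager that appears in both chains is Dax.

Dax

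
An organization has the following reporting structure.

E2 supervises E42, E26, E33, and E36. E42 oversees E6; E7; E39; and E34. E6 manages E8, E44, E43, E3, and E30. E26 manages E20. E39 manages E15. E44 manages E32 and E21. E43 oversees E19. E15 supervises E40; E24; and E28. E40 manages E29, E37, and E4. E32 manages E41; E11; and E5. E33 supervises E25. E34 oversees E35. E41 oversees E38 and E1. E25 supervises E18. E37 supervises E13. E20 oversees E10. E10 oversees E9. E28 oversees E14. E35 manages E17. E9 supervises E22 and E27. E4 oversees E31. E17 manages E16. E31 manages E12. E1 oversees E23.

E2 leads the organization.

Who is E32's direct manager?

E44

E32 reports directly to E44.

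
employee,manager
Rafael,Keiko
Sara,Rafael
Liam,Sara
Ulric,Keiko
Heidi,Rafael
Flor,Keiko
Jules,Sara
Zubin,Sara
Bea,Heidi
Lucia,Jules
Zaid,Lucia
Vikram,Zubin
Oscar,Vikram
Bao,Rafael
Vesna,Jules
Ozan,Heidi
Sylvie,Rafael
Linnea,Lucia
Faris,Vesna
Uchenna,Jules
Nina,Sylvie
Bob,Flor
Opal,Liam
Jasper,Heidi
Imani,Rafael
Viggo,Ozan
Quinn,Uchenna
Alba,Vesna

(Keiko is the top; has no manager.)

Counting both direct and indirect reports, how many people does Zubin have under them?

Zubin directly manages Vikram. Under Vikram: Oscar (1). That's 2 in total.

2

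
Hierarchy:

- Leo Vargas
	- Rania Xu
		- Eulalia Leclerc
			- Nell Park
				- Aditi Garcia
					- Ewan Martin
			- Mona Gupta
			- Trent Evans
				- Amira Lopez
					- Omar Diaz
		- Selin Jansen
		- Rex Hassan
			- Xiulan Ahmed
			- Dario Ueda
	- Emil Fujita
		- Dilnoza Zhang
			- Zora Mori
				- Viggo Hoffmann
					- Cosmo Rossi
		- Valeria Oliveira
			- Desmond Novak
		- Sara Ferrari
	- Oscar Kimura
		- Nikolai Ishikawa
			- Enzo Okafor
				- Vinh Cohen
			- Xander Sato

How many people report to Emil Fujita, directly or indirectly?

Emil Fujita directly manages Dilnoza Zhang, Valeria Oliveira, Sara Ferrari. Under Dilnoza Zhang: Zora Mori, Viggo Hoffmann, Cosmo Rossi (3). Under Valeria Oliveira: Desmond Novak (1). Sara Ferrari has no reports. So Emil Fujita's organization is 3 direct reports plus everyone under them: 4 + 2 + 1 = 7.

7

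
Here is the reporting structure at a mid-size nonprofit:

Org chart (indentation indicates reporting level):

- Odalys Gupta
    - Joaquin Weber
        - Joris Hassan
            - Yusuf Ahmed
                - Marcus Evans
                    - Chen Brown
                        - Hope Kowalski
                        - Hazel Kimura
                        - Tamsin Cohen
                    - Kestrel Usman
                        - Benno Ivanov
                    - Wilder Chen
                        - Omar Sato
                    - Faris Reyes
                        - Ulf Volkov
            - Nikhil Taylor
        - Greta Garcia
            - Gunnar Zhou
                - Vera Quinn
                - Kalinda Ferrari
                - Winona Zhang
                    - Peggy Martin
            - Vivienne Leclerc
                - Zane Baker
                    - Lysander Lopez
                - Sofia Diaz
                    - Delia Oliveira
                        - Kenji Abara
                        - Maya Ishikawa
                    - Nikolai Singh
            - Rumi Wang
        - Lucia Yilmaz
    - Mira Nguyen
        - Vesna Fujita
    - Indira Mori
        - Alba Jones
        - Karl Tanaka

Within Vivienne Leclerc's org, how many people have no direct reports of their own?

The people in Vivienne Leclerc's organization with no one reporting to them are Nikolai Singh, Maya Ishikawa, Kenji Abara, Lysander Lopez. That is 4.

4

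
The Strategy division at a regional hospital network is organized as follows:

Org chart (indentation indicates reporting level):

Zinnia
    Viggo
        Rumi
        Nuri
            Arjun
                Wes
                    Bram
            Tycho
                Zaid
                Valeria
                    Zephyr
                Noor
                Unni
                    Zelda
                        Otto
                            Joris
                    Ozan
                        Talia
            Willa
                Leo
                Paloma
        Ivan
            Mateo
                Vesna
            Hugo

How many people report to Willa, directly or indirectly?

Willa directly manages Leo, Paloma. Leo has no reports. Paloma has no reports. So Willa's organization is 2 direct reports plus everyone under them: 1 + 1 = 2.

2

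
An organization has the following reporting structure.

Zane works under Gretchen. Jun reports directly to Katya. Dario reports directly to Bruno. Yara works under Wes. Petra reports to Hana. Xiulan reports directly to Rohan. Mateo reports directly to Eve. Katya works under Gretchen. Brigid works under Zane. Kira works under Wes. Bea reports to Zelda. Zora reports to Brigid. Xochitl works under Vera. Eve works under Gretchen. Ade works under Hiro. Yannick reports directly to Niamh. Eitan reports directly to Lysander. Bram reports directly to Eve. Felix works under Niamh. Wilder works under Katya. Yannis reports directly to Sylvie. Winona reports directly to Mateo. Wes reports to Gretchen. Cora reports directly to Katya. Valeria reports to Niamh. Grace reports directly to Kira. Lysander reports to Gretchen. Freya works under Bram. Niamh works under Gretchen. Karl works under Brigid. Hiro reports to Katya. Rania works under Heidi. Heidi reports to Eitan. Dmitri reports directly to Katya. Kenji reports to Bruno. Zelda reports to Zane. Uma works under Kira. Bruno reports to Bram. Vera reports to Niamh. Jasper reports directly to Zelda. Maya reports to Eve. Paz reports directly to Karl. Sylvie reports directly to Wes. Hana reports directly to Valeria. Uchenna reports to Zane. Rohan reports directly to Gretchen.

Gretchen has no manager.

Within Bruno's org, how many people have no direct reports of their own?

The people in Bruno's organization with no one reporting to them are Dario, Kenji. That is 2.

2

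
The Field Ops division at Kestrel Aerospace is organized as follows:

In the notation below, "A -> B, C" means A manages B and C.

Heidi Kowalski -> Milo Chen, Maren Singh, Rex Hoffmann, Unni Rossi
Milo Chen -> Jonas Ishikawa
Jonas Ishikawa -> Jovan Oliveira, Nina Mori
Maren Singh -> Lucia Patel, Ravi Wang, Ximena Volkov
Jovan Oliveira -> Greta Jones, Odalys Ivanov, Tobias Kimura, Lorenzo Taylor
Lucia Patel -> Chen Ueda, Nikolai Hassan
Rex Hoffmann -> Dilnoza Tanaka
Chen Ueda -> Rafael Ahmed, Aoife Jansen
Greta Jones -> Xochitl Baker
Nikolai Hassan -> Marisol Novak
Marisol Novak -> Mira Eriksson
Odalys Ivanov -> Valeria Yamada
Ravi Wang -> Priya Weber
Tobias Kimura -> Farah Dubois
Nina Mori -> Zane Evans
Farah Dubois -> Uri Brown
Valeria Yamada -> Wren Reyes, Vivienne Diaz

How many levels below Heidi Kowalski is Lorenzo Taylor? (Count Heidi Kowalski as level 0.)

4

Chain from Lorenzo Taylor up to Heidi Kowalski: Lorenzo Taylor → Jovan Oliveira → Jonas Ishikawa → Milo Chen → Heidi Kowalski. That is 4 steps up, so Lorenzo Taylor is 4 levels below Heidi Kowalski.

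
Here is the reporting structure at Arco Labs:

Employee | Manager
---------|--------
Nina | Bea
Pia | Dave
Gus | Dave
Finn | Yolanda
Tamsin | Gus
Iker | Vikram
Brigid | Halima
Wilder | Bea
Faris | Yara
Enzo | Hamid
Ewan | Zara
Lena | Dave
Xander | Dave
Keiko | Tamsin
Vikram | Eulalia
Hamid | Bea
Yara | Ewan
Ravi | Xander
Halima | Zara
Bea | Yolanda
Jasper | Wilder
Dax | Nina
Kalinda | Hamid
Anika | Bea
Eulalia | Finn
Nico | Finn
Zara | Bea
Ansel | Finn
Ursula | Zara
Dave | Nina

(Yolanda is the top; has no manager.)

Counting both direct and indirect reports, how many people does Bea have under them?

Bea directly manages Nina, Zara, Hamid, Wilder, Anika. Under Nina: Dax, Dave, Lena, Gus, Tamsin, Keiko, Xander, Ravi, Pia (9). Under Zara: Ewan, Yara, Faris, Ursula, Halima, Brigid (6). Under Hamid: Kalinda, Enzo (2). Under Wilder: Jasper (1). Anika has no reports. So Bea's organization is 5 direct reports plus everyone under them: 10 + 7 + 3 + 2 + 1 = 23.

23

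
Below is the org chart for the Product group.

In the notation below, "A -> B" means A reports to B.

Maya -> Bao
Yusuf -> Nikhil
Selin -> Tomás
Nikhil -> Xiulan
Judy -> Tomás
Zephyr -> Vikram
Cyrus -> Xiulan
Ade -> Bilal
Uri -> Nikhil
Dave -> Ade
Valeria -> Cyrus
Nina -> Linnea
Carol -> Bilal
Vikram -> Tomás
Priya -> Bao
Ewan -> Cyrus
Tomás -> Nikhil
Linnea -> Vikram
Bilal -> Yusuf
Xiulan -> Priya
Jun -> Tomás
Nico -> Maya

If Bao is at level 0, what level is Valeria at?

Chain from Valeria up to Bao: Valeria → Cyrus → Xiulan → Priya → Bao. That is 4 steps up, so Valeria is 4 levels below Bao.

4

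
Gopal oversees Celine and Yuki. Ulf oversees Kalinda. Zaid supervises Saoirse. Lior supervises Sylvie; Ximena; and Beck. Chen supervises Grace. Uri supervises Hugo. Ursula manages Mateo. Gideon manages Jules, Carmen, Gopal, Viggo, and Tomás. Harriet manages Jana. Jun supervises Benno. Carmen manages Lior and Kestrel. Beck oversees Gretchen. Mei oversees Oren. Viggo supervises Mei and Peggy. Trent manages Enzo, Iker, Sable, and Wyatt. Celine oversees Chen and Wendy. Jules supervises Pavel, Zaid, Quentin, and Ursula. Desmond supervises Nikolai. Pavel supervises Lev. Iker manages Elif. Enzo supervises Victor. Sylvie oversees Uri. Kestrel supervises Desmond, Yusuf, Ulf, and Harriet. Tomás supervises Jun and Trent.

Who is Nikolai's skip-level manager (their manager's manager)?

Kestrel

Nikolai reports to Desmond, and Desmond reports to Kestrel. So Nikolai's skip-level manager is Kestrel.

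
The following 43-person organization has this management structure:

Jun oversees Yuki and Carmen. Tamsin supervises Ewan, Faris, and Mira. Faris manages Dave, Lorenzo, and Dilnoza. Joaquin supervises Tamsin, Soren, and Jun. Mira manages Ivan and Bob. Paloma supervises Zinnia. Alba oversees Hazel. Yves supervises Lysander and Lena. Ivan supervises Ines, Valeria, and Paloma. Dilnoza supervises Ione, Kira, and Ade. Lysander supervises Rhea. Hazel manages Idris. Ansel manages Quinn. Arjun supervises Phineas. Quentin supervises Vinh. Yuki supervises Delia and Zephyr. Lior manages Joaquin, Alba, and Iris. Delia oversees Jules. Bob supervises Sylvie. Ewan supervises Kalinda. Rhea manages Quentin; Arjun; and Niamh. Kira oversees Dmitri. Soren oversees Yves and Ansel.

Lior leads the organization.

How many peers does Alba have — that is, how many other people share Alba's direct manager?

2

Alba reports to Lior. Lior's other direct reports are Joaquin, Iris — 2 peers.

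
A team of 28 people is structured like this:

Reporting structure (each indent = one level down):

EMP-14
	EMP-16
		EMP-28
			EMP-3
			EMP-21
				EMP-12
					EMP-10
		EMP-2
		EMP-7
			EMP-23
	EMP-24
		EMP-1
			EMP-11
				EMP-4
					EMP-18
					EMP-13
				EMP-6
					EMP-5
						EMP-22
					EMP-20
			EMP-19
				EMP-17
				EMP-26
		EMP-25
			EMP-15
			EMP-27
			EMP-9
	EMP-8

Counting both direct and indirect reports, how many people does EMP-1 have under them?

EMP-1 directly manages EMP-11, EMP-19. Under EMP-11: EMP-6, EMP-20, EMP-5, EMP-22, EMP-4, EMP-13, EMP-18 (7). Under EMP-19: EMP-26, EMP-17 (2). So EMP-1's organization is 2 direct reports plus everyone under them: 8 + 3 = 11.

11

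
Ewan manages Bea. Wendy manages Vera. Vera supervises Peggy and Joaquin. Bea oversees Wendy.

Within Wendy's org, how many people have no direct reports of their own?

The people in Wendy's organization with no one reporting to them are Peggy, Joaquin. That is 2.

2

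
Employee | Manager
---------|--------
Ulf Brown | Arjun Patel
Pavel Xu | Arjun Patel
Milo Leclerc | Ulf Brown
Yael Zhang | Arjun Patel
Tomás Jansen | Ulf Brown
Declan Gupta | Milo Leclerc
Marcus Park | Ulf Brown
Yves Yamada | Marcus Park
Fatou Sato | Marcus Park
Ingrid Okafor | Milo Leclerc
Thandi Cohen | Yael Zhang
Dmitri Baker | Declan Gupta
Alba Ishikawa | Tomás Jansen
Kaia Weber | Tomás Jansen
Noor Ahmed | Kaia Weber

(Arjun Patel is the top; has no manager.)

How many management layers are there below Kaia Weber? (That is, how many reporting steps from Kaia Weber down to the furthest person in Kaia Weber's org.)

The longest chain under Kaia Weber runs Kaia Weber → Noor Ahmed, which is 1 level below Kaia Weber.

1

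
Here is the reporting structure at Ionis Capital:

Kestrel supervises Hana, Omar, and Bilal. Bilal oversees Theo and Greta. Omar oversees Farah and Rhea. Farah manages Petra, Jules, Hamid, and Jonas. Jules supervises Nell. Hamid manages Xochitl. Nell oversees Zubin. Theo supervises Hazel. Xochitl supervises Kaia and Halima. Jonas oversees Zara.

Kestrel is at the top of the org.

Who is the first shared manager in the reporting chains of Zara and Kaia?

Farah

Zara's chain of managers is Jonas, Farah, Omar, Kestrel. Kaia's chain of managers is Xochitl, Hamid, Farah, Omar, Kestrel. The first manager that appears in both chains is Farah.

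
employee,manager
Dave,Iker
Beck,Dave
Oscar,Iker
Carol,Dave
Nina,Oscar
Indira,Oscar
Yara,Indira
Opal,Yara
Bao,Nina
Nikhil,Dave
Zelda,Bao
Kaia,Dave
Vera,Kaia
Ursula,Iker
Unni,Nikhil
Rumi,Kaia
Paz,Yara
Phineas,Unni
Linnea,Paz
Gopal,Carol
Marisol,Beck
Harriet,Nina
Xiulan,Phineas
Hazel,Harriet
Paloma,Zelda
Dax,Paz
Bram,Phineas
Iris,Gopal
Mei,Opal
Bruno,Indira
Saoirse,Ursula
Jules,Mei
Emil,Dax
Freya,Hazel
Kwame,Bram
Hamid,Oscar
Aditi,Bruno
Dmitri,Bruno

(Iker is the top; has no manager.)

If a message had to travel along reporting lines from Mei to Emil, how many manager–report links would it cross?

Mei is 2 levels below Yara, and Emil is 3 levels below Yara (their lowest common manager). The shortest path runs up from Mei to Yara and back down to Emil: 2 + 3 = 5 links.

5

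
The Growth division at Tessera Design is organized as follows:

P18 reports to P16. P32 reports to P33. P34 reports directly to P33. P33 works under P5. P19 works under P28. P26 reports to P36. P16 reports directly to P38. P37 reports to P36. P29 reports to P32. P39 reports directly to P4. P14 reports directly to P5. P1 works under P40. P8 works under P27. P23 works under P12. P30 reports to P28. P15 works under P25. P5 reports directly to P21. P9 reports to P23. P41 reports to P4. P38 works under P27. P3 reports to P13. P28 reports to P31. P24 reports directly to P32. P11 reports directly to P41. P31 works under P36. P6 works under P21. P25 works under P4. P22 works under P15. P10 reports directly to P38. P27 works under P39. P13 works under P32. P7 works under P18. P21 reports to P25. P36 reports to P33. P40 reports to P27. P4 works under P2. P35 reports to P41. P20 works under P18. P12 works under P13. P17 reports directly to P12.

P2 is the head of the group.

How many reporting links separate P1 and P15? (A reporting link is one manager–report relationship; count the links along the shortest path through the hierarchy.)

6

P1 is 4 levels below P4, and P15 is 2 levels below P4 (their lowest common manager). The shortest path runs up from P1 to P4 and back down to P15: 4 + 2 = 6 links.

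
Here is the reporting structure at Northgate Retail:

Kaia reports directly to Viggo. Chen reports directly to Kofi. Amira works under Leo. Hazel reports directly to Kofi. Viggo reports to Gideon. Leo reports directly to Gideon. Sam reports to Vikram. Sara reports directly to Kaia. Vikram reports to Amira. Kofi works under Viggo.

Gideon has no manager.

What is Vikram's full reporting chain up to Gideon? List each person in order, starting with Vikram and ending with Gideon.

Vikram reports to Amira. Amira reports to Leo. Leo reports to Gideon. Gideon is at the top.

Vikram -> Amira -> Leo -> Gideon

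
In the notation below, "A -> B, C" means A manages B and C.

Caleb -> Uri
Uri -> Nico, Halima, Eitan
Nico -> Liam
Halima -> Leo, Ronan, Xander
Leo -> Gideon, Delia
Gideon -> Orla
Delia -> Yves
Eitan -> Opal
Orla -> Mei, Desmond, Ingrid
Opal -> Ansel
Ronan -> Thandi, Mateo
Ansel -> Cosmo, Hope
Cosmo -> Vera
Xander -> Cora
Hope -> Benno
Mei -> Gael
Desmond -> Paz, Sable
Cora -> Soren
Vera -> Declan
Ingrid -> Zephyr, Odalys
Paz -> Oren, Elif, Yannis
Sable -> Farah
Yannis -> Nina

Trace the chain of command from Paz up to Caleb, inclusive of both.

Paz -> Desmond -> Orla -> Gideon -> Leo -> Halima -> Uri -> Caleb

Paz reports to Desmond. Desmond reports to Orla. Orla reports to Gideon. Gideon reports to Leo. Leo reports to Halima. Halima reports to Uri. Uri reports to Caleb. Caleb is at the top.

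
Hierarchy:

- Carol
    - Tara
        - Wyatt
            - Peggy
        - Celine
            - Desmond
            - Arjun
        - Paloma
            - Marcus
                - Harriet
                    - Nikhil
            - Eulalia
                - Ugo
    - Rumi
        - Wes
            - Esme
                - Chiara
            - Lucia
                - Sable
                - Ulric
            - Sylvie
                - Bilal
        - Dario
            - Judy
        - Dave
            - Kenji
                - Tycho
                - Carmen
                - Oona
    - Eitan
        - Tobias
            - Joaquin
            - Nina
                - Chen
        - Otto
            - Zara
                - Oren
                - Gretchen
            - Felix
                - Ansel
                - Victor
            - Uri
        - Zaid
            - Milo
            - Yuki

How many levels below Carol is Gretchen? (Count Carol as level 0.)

4

Chain from Gretchen up to Carol: Gretchen → Zara → Otto → Eitan → Carol. That is 4 steps up, so Gretchen is 4 levels below Carol.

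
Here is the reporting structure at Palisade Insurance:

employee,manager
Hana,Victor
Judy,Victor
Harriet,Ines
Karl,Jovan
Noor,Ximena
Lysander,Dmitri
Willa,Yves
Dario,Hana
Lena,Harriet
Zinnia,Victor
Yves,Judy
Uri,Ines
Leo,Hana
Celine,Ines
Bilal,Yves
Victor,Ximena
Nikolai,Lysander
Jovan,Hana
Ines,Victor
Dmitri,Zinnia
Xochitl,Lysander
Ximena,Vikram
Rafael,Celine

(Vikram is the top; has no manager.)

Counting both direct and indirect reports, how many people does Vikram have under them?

Vikram directly manages Ximena. Under Ximena: Noor, Victor, Hana, Dario, Leo, Jovan, Karl, Ines, Celine, Rafael, Harriet, Lena, Uri, Zinnia, Dmitri, Lysander, Xochitl, Nikolai, Judy, Yves, Willa, Bilal (22). That's 23 in total.

23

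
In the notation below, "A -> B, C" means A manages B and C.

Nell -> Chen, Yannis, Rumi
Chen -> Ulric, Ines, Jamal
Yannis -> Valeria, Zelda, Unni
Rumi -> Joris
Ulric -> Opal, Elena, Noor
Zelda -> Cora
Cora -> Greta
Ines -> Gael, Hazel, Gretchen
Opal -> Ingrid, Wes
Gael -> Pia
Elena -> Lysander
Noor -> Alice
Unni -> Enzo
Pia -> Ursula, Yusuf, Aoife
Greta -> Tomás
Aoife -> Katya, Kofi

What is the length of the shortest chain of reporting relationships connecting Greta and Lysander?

8

Greta is 4 levels below Nell, and Lysander is 4 levels below Nell (their lowest common manager). The shortest path runs up from Greta to Nell and back down to Lysander: 4 + 4 = 8 links.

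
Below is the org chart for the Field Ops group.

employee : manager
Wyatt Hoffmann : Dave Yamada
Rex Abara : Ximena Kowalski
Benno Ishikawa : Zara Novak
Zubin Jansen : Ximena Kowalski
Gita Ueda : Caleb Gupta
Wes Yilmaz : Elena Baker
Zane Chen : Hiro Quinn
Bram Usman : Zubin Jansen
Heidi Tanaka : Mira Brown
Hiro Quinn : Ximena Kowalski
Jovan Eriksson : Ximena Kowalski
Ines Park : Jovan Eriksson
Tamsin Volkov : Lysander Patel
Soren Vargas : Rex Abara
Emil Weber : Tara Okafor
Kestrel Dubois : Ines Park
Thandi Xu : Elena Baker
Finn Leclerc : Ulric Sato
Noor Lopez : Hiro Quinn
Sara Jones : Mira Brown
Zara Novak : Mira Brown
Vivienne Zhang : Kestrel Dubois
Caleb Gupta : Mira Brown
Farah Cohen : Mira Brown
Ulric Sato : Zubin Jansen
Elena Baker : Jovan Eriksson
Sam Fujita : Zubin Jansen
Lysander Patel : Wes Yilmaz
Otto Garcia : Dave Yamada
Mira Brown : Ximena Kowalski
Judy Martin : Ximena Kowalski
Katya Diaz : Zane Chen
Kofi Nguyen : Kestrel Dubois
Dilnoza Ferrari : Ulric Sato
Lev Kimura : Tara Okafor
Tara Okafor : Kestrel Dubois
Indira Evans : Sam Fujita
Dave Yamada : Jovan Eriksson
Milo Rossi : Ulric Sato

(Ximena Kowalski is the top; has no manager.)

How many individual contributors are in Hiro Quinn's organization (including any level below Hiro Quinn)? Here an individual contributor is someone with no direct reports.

The people in Hiro Quinn's organization with no one reporting to them are Noor Lopez, Katya Diaz. That is 2.

2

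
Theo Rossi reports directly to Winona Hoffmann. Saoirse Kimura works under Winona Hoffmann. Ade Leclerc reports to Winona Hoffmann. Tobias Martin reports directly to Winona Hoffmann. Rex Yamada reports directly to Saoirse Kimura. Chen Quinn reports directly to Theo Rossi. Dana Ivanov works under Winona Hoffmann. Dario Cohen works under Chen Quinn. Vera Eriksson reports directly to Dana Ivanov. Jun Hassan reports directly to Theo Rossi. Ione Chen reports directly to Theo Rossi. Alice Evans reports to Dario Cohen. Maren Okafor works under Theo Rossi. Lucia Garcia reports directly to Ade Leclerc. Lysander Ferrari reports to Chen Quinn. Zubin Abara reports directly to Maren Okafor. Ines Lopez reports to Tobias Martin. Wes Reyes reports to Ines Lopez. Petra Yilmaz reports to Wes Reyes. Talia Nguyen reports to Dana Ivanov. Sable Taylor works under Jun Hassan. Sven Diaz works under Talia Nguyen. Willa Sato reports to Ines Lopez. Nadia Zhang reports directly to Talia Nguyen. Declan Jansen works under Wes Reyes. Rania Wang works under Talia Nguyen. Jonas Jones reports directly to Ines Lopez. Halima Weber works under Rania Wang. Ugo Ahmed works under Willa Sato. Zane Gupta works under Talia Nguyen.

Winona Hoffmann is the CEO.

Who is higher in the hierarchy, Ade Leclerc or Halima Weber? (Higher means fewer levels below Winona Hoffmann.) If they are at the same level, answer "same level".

Ade Leclerc is 1 level below Winona Hoffmann; Halima Weber is 4. Ade Leclerc is higher.

Ade Leclerc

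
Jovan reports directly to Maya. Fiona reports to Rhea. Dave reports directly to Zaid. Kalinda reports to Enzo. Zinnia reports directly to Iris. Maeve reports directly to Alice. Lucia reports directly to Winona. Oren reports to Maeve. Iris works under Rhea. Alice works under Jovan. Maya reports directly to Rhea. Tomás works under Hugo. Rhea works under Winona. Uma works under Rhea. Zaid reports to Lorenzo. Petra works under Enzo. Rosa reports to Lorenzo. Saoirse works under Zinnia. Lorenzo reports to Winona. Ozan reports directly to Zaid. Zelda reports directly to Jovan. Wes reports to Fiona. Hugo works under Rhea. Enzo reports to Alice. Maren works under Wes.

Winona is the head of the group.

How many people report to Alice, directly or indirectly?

5

Alice directly manages Enzo, Maeve. Under Enzo: Kalinda, Petra (2). Under Maeve: Oren (1). So Alice's organization is 2 direct reports plus everyone under them: 3 + 2 = 5.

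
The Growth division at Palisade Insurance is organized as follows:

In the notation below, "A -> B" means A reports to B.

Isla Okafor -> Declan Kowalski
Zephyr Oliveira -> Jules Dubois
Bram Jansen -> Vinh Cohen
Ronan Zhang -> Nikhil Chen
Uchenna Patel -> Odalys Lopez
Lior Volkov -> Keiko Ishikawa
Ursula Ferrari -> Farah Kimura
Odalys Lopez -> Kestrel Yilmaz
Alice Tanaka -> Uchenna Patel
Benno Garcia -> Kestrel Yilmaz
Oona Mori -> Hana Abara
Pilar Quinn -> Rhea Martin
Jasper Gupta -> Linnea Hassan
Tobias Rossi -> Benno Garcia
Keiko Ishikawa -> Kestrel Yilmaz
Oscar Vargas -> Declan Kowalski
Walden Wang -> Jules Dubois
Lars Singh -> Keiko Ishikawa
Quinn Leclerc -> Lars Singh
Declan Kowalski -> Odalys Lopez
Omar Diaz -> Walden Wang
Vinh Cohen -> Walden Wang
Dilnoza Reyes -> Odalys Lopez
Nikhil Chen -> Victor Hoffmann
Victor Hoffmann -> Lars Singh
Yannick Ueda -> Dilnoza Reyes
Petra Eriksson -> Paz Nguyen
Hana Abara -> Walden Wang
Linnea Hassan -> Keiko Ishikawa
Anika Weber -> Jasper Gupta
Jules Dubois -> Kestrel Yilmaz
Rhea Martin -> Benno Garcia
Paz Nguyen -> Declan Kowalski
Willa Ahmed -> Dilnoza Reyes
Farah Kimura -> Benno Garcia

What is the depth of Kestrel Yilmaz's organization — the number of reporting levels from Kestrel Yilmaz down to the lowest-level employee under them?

The longest chain under Kestrel Yilmaz runs Kestrel Yilmaz → Keiko Ishikawa → Lars Singh → Victor Hoffmann → Nikhil Chen → Ronan Zhang, which is 5 levels below Kestrel Yilmaz.

5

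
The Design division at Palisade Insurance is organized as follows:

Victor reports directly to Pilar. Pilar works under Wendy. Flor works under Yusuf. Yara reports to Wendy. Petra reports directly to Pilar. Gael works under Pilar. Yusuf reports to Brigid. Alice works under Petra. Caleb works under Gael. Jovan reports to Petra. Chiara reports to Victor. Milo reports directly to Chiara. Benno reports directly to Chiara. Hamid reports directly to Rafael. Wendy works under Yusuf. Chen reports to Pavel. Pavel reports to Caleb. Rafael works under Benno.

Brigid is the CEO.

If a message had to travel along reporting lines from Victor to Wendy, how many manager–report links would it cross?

2

Victor is in Wendy's organization: the chain from Victor up to Wendy is Victor → Pilar → Wendy, which is 2 links.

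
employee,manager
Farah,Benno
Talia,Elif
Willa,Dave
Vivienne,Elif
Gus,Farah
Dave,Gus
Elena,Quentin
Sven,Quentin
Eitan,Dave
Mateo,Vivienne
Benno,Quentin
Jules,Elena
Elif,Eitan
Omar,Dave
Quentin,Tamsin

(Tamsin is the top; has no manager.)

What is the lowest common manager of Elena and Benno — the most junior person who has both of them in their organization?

Elena's chain of managers is Quentin, Tamsin. Benno's chain of managers is Quentin, Tamsin. The first manager that appears in both chains is Quentin.

Quentin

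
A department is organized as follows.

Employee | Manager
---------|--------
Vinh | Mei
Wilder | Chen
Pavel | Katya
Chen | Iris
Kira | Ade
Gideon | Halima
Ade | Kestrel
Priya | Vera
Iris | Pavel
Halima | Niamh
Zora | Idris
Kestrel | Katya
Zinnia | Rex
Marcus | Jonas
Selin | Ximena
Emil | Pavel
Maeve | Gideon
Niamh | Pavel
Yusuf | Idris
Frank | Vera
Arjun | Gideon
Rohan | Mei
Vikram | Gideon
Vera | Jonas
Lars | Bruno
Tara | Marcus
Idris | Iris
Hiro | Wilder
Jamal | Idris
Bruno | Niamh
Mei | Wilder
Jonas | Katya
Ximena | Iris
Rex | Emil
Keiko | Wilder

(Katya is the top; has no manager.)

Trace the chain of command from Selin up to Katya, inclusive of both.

Selin reports to Ximena. Ximena reports to Iris. Iris reports to Pavel. Pavel reports to Katya. Katya is at the top.

Selin -> Ximena -> Iris -> Pavel -> Katya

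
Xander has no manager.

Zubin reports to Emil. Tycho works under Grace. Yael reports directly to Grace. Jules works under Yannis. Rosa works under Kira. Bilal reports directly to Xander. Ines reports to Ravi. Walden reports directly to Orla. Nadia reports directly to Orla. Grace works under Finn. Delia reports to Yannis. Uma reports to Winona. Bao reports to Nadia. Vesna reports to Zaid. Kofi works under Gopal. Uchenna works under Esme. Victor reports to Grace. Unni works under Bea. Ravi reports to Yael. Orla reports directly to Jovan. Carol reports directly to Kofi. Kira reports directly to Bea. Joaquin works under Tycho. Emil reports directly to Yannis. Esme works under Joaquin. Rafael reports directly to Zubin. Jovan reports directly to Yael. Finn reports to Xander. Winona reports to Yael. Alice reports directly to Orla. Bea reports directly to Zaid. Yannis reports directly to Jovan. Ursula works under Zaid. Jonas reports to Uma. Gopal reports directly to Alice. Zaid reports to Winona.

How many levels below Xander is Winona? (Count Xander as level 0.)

Chain from Winona up to Xander: Winona → Yael → Grace → Finn → Xander. That is 4 steps up, so Winona is 4 levels below Xander.

4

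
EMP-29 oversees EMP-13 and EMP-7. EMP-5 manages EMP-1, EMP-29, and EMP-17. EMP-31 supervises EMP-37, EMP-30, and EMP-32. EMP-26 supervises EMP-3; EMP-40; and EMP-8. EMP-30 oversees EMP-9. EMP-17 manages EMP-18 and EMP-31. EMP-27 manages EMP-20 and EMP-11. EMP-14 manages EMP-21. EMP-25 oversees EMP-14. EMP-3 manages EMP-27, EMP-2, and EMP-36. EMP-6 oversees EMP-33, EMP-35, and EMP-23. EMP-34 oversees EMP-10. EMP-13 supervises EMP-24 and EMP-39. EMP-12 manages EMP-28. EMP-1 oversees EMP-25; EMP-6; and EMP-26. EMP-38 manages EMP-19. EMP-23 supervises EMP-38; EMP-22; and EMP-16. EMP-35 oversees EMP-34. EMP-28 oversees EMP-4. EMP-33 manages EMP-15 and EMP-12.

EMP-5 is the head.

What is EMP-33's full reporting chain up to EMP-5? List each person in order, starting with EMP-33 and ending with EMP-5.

EMP-33 -> EMP-6 -> EMP-1 -> EMP-5

EMP-33 reports to EMP-6. EMP-6 reports to EMP-1. EMP-1 reports to EMP-5. EMP-5 is at the top.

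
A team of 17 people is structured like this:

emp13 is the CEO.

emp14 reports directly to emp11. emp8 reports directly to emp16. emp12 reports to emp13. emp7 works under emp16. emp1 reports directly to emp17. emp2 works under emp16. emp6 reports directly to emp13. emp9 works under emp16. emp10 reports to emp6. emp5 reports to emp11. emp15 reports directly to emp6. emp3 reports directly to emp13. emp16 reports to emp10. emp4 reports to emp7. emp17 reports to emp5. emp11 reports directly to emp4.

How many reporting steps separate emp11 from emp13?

Chain from emp11 up to emp13: emp11 → emp4 → emp7 → emp16 → emp10 → emp6 → emp13. That is 6 steps up, so emp11 is 6 levels below emp13.

6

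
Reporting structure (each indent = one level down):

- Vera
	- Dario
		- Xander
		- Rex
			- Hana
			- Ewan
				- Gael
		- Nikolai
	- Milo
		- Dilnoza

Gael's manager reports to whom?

Rex

Gael reports to Ewan, and Ewan reports to Rex. So Gael's skip-level manager is Rex.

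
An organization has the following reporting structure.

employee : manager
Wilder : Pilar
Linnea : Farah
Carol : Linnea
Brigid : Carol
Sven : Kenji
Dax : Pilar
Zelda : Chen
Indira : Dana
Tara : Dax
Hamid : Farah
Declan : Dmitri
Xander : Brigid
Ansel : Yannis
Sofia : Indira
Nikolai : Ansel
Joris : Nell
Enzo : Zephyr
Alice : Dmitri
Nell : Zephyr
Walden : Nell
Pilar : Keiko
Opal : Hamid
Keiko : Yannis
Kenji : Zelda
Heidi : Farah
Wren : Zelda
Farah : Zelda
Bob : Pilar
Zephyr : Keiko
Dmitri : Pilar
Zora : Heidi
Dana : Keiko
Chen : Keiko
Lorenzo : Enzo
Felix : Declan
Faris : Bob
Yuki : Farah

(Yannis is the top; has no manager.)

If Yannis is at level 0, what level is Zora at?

6

Chain from Zora up to Yannis: Zora → Heidi → Farah → Zelda → Chen → Keiko → Yannis. That is 6 steps up, so Zora is 6 levels below Yannis.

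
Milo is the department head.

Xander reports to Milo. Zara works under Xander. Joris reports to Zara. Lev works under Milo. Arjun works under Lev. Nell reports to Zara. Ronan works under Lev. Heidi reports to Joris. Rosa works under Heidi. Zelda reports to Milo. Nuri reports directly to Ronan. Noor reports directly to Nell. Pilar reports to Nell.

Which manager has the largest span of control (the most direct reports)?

Direct-report counts: Milo has 3; Lev has 2; Ronan has 1; Xander has 1; Zara has 2; Nell has 2; Joris has 1; Heidi has 1. The largest is 3, held by Milo.

Milo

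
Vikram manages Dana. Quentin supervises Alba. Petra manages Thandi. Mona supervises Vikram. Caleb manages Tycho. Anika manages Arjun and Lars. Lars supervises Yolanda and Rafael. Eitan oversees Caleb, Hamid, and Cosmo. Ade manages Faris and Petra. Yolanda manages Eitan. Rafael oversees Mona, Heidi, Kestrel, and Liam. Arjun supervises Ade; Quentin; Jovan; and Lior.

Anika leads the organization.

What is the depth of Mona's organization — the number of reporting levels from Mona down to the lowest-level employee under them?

2

The longest chain under Mona runs Mona → Vikram → Dana, which is 2 levels below Mona.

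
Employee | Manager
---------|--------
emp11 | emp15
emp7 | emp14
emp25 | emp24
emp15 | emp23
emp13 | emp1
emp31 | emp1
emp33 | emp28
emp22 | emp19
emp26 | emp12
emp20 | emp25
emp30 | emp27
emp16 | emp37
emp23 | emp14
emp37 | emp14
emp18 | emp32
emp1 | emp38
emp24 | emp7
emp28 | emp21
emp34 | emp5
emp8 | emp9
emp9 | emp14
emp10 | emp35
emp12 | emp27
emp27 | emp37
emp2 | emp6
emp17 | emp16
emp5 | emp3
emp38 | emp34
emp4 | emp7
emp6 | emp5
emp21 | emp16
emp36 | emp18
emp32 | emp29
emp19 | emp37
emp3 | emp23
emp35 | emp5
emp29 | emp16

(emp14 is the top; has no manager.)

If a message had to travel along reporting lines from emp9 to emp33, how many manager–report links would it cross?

6

emp9 is 1 level below emp14, and emp33 is 5 levels below emp14 (their lowest common manager). The shortest path runs up from emp9 to emp14 and back down to emp33: 1 + 5 = 6 links.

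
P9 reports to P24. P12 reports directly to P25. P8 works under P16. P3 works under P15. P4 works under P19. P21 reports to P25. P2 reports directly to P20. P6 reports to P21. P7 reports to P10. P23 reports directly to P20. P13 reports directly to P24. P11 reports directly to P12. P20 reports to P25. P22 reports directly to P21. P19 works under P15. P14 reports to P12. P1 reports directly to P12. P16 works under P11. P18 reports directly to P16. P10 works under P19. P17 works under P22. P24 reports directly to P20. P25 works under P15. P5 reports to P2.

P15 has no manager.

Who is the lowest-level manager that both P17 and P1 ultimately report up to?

P17's chain of managers is P22, P21, P25, P15. P1's chain of managers is P12, P25, P15. The first manager that appears in both chains is P25.

P25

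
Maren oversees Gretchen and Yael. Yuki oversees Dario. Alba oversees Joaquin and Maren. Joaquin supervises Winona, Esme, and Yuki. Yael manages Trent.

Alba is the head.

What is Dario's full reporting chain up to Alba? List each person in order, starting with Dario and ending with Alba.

Dario -> Yuki -> Joaquin -> Alba

Dario reports to Yuki. Yuki reports to Joaquin. Joaquin reports to Alba. Alba is at the top.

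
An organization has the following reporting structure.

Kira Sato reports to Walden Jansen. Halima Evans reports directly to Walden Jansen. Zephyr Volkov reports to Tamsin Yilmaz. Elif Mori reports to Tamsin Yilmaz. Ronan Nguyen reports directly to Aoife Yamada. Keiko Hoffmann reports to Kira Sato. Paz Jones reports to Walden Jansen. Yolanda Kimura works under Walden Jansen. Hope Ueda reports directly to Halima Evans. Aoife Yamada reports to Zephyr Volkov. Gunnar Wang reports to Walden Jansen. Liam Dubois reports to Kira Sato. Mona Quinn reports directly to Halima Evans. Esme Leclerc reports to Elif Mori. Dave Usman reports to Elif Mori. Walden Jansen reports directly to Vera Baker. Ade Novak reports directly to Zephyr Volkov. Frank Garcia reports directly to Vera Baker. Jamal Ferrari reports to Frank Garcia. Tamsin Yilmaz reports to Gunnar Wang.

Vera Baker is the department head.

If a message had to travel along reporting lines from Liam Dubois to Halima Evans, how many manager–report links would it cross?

Liam Dubois is 2 levels below Walden Jansen, and Halima Evans is 1 level below Walden Jansen (their lowest common manager). The shortest path runs up from Liam Dubois to Walden Jansen and back down to Halima Evans: 2 + 1 = 3 links.

3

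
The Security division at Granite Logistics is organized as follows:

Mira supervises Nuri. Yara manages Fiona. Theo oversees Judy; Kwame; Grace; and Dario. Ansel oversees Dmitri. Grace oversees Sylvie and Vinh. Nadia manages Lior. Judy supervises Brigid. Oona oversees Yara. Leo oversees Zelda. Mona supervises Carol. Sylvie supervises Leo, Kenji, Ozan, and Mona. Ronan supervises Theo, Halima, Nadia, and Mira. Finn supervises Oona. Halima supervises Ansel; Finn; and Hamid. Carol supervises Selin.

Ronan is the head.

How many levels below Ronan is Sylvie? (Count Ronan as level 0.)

Chain from Sylvie up to Ronan: Sylvie → Grace → Theo → Ronan. That is 3 steps up, so Sylvie is 3 levels below Ronan.

3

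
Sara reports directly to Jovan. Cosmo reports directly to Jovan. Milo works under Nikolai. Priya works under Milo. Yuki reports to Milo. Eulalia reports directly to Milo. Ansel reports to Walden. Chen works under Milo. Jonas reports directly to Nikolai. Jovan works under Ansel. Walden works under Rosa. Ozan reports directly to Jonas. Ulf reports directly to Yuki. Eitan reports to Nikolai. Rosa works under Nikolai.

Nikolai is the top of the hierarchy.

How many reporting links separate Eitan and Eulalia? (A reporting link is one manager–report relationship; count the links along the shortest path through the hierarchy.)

3

Eitan is 1 level below Nikolai, and Eulalia is 2 levels below Nikolai (their lowest common manager). The shortest path runs up from Eitan to Nikolai and back down to Eulalia: 1 + 2 = 3 links.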